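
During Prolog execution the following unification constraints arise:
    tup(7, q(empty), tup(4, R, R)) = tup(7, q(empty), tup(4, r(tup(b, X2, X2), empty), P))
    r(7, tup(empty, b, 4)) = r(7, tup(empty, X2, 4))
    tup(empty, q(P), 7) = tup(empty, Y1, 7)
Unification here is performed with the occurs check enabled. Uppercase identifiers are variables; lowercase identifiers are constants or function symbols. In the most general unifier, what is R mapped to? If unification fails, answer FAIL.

Decompose tup/3: 7 = 7,  q(empty) = q(empty),  tup(4, R, R) = tup(4, r(tup(b, X2, X2), empty), P).
Delete trivial equation 7 = 7.
Delete trivial equation q(empty) = q(empty).
Decompose tup/3: 4 = 4,  R = r(tup(b, X2, X2), empty),  R = P.
Delete trivial equation 4 = 4.
Bind R := r(tup(b, X2, X2), empty); substituting into the one remaining equation that mentions R gives: r(tup(b, X2, X2), empty) = P.
Bind P := r(tup(b, X2, X2), empty); substituting into the one remaining equation that mentions P gives: tup(empty, q(r(tup(b, X2, X2), empty)), 7) = tup(empty, Y1, 7).
Decompose r/2: 7 = 7,  tup(empty, b, 4) = tup(empty, X2, 4).
Delete trivial equation 7 = 7.
Decompose tup/3: empty = empty,  b = X2,  4 = 4.
Delete trivial equation empty = empty.
Bind X2 := b; substituting into the one remaining equation that mentions X2 gives: tup(empty, q(r(tup(b, b, b), empty)), 7) = tup(empty, Y1, 7). Substituting into the earlier bindings gives R := r(tup(b, b, b), empty), P := r(tup(b, b, b), empty).
Delete trivial equation 4 = 4.
Decompose tup/3: empty = empty,  q(r(tup(b, b, b), empty)) = Y1,  7 = 7.
Delete trivial equation empty = empty.
Bind Y1 := q(r(tup(b, b, b), empty)); no other remaining equation mentions Y1.
Delete trivial equation 7 = 7.
MGU = { R = r(tup(b, b, b), empty), P = r(tup(b, b, b), empty), X2 = b, Y1 = q(r(tup(b, b, b), empty)) }, so R = r(tup(b, b, b), empty).

r(tup(b, b, b), empty)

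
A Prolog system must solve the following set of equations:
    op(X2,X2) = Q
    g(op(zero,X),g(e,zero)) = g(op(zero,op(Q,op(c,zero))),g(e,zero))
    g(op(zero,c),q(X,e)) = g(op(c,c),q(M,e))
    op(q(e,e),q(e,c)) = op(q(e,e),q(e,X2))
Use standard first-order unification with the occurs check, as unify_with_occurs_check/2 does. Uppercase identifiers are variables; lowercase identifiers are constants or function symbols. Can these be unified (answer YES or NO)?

NO

Bind Q := op(X2,X2); substituting into the one remaining equation that mentions Q gives: g(op(zero,X),g(e,zero)) = g(op(zero,op(op(X2,X2),op(c,zero))),g(e,zero)).
Decompose g/2: op(zero,X) = op(zero,op(op(X2,X2),op(c,zero))),  g(e,zero) = g(e,zero).
Decompose op/2: zero = zero,  X = op(op(X2,X2),op(c,zero)).
Delete trivial equation zero = zero.
Bind X := op(op(X2,X2),op(c,zero)); substituting into the one remaining equation that mentions X gives: g(op(zero,c),q(op(op(X2,X2),op(c,zero)),e)) = g(op(c,c),q(M,e)).
Delete trivial equation g(e,zero) = g(e,zero).
Decompose g/2: op(zero,c) = op(c,c),  q(op(op(X2,X2),op(c,zero)),e) = q(M,e).
Decompose op/2: zero = c,  c = c.
Clash: constants zero and c differ; no unifier exists.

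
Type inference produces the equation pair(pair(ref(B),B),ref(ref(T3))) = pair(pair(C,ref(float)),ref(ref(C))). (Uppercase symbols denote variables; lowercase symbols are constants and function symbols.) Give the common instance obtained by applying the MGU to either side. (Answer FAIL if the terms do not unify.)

Decompose pair/2: pair(ref(B),B) = pair(C,ref(float)),  ref(ref(T3)) = ref(ref(C)).
Decompose pair/2: ref(B) = C,  B = ref(float).
Bind C := ref(B); substituting into the one remaining equation that mentions C gives: ref(ref(T3)) = ref(ref(ref(B))).
Bind B := ref(float); substituting into the remaining equation gives: ref(ref(T3)) = ref(ref(ref(ref(float)))). Substituting into the earlier binding gives C := ref(ref(float)).
Decompose ref/1: ref(T3) = ref(ref(ref(float))).
Decompose ref/1: T3 = ref(ref(float)).
Bind T3 := ref(ref(float)).
Applying the MGU to either side gives pair(pair(ref(ref(float)),ref(float)),ref(ref(ref(ref(float))))).

pair(pair(ref(ref(float)),ref(float)),ref(ref(ref(ref(float)))))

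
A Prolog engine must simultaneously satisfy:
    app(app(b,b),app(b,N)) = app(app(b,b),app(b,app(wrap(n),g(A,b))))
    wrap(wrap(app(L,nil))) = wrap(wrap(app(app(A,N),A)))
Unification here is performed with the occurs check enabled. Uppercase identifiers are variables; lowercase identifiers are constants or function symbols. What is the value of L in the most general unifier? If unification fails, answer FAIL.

Decompose app/2: app(b,b) = app(b,b),  app(b,N) = app(b,app(wrap(n),g(A,b))).
Delete trivial equation app(b,b) = app(b,b).
Decompose app/2: b = b,  N = app(wrap(n),g(A,b)).
Delete trivial equation b = b.
Bind N := app(wrap(n),g(A,b)); substituting into the remaining equation gives: wrap(wrap(app(L,nil))) = wrap(wrap(app(app(A,app(wrap(n),g(A,b))),A))).
Decompose wrap/1: wrap(app(L,nil)) = wrap(app(app(A,app(wrap(n),g(A,b))),A)).
Decompose wrap/1: app(L,nil) = app(app(A,app(wrap(n),g(A,b))),A).
Decompose app/2: L = app(A,app(wrap(n),g(A,b))),  nil = A.
Bind L := app(A,app(wrap(n),g(A,b))); no other remaining equation mentions L.
Bind A := nil. Substituting into the earlier bindings gives N := app(wrap(n),g(nil,b)), L := app(nil,app(wrap(n),g(nil,b))).
MGU = { N ↦ app(wrap(n),g(nil,b)), L ↦ app(nil,app(wrap(n),g(nil,b))), A ↦ nil }, so L ↦ app(nil,app(wrap(n),g(nil,b))).

app(nil,app(wrap(n),g(nil,b)))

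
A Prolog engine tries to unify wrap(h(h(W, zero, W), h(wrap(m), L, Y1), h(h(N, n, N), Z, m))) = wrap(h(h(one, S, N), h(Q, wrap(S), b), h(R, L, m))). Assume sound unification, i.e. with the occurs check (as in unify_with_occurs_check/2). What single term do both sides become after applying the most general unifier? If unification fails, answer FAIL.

Decompose wrap/1: h(h(W, zero, W), h(wrap(m), L, Y1), h(h(N, n, N), Z, m)) = h(h(one, S, N), h(Q, wrap(S), b), h(R, L, m)).
Decompose h/3: h(W, zero, W) = h(one, S, N),  h(wrap(m), L, Y1) = h(Q, wrap(S), b),  h(h(N, n, N), Z, m) = h(R, L, m).
Decompose h/3: W = one,  zero = S,  W = N.
Bind W := one; substituting into the one remaining equation that mentions W gives: one = N.
Bind S := zero; substituting into the one remaining equation that mentions S gives: h(wrap(m), L, Y1) = h(Q, wrap(zero), b).
Bind N := one; substituting into the one remaining equation that mentions N gives: h(h(one, n, one), Z, m) = h(R, L, m).
Decompose h/3: wrap(m) = Q,  L = wrap(zero),  Y1 = b.
Bind Q := wrap(m); no other remaining equation mentions Q.
Bind L := wrap(zero); substituting into the one remaining equation that mentions L gives: h(h(one, n, one), Z, m) = h(R, wrap(zero), m).
Bind Y1 := b; no other remaining equation mentions Y1.
Decompose h/3: h(one, n, one) = R,  Z = wrap(zero),  m = m.
Bind R := h(one, n, one); no other remaining equation mentions R.
Bind Z := wrap(zero); no other remaining equation mentions Z.
Delete trivial equation m = m.
Applying the MGU to either side gives wrap(h(h(one, zero, one), h(wrap(m), wrap(zero), b), h(h(one, n, one), wrap(zero), m))).

wrap(h(h(one, zero, one), h(wrap(m), wrap(zero), b), h(h(one, n, one), wrap(zero), m)))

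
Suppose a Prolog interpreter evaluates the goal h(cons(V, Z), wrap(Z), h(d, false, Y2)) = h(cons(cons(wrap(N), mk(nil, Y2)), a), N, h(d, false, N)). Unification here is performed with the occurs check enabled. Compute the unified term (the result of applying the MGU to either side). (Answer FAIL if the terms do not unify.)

h(cons(cons(wrap(wrap(a)), mk(nil, wrap(a))), a), wrap(a), h(d, false, wrap(a)))

Decompose h/3: cons(V, Z) = cons(cons(wrap(N), mk(nil, Y2)), a),  wrap(Z) = N,  h(d, false, Y2) = h(d, false, N).
Decompose cons/2: V = cons(wrap(N), mk(nil, Y2)),  Z = a.
Bind V := cons(wrap(N), mk(nil, Y2)); no other remaining equation mentions V.
Bind Z := a; substituting into the one remaining equation that mentions Z gives: wrap(a) = N.
Bind N := wrap(a); substituting into the remaining equation gives: h(d, false, Y2) = h(d, false, wrap(a)). Substituting into the earlier binding gives V := cons(wrap(wrap(a)), mk(nil, Y2)).
Decompose h/3: d = d,  false = false,  Y2 = wrap(a).
Delete trivial equation d = d.
Delete trivial equation false = false.
Bind Y2 := wrap(a). Substituting into the earlier binding gives V := cons(wrap(wrap(a)), mk(nil, wrap(a))).
Applying the MGU to either side gives h(cons(cons(wrap(wrap(a)), mk(nil, wrap(a))), a), wrap(a), h(d, false, wrap(a))).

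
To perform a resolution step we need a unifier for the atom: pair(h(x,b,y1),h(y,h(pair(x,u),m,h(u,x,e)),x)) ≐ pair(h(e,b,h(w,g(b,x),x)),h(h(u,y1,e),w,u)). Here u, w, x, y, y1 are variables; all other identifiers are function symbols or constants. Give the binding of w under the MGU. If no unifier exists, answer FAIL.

h(pair(e,e),m,h(e,e,e))

Decompose pair/2: h(x,b,y1) ≐ h(e,b,h(w,g(b,x),x)),  h(y,h(pair(x,u),m,h(u,x,e)),x) ≐ h(h(u,y1,e),w,u).
Decompose h/3: x ≐ e,  b ≐ b,  y1 ≐ h(w,g(b,x),x).
Bind x := e; substituting into the 2 remaining equations that mention x gives: y1 ≐ h(w,g(b,e),e),  h(y,h(pair(e,u),m,h(u,e,e)),e) ≐ h(h(u,y1,e),w,u).
Delete trivial equation b ≐ b.
Bind y1 := h(w,g(b,e),e); substituting into the remaining equation gives: h(y,h(pair(e,u),m,h(u,e,e)),e) ≐ h(h(u,h(w,g(b,e),e),e),w,u).
Decompose h/3: y ≐ h(u,h(w,g(b,e),e),e),  h(pair(e,u),m,h(u,e,e)) ≐ w,  e ≐ u.
Bind y := h(u,h(w,g(b,e),e),e); no other remaining equation mentions y.
Bind w := h(pair(e,u),m,h(u,e,e)); no other remaining equation mentions w. Substituting into the earlier bindings gives y1 := h(h(pair(e,u),m,h(u,e,e)),g(b,e),e), y := h(u,h(h(pair(e,u),m,h(u,e,e)),g(b,e),e),e).
Bind u := e. Substituting into the earlier bindings gives y1 := h(h(pair(e,e),m,h(e,e,e)),g(b,e),e), y := h(e,h(h(pair(e,e),m,h(e,e,e)),g(b,e),e),e), w := h(pair(e,e),m,h(e,e,e)).
MGU = { x -> e, y1 -> h(h(pair(e,e),m,h(e,e,e)),g(b,e),e), y -> h(e,h(h(pair(e,e),m,h(e,e,e)),g(b,e),e),e), w -> h(pair(e,e),m,h(e,e,e)), u -> e }, so w -> h(pair(e,e),m,h(e,e,e)).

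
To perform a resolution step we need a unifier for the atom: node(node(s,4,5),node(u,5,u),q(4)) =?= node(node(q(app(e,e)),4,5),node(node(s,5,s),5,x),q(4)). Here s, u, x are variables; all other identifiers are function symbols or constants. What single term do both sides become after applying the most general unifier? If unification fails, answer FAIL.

Decompose node/3: node(s,4,5) =?= node(q(app(e,e)),4,5),  node(u,5,u) =?= node(node(s,5,s),5,x),  q(4) =?= q(4).
Decompose node/3: s =?= q(app(e,e)),  4 =?= 4,  5 =?= 5.
Bind s := q(app(e,e)); substituting into the one remaining equation that mentions s gives: node(u,5,u) =?= node(node(q(app(e,e)),5,q(app(e,e))),5,x).
Delete trivial equation 4 =?= 4.
Delete trivial equation 5 =?= 5.
Decompose node/3: u =?= node(q(app(e,e)),5,q(app(e,e))),  5 =?= 5,  u =?= x.
Bind u := node(q(app(e,e)),5,q(app(e,e))); substituting into the one remaining equation that mentions u gives: node(q(app(e,e)),5,q(app(e,e))) =?= x.
Delete trivial equation 5 =?= 5.
Bind x := node(q(app(e,e)),5,q(app(e,e))); no other remaining equation mentions x.
Delete trivial equation q(4) =?= q(4).
Applying the MGU to either side gives node(node(q(app(e,e)),4,5),node(node(q(app(e,e)),5,q(app(e,e))),5,node(q(app(e,e)),5,q(app(e,e)))),q(4)).

node(node(q(app(e,e)),4,5),node(node(q(app(e,e)),5,q(app(e,e))),5,node(q(app(e,e)),5,q(app(e,e)))),q(4))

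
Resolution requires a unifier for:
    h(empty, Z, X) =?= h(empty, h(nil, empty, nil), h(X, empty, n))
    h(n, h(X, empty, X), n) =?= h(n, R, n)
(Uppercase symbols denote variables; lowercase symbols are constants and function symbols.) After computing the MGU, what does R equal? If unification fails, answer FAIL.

Decompose h/3: empty =?= empty,  Z =?= h(nil, empty, nil),  X =?= h(X, empty, n).
Delete trivial equation empty =?= empty.
Bind Z := h(nil, empty, nil); no other remaining equation mentions Z.
Occurs check fails: X occurs in h(X, empty, n); the equation X =?= h(X, empty, n) has no finite solution.

FAIL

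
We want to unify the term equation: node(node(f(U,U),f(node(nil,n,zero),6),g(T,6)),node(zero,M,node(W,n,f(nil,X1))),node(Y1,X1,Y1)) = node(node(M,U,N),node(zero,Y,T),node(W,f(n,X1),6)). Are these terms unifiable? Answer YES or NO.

NO

Decompose node/3: node(f(U,U),f(node(nil,n,zero),6),g(T,6)) = node(M,U,N),  node(zero,M,node(W,n,f(nil,X1))) = node(zero,Y,T),  node(Y1,X1,Y1) = node(W,f(n,X1),6).
Decompose node/3: f(U,U) = M,  f(node(nil,n,zero),6) = U,  g(T,6) = N.
Bind M := f(U,U); substituting into the one remaining equation that mentions M gives: node(zero,f(U,U),node(W,n,f(nil,X1))) = node(zero,Y,T).
Bind U := f(node(nil,n,zero),6); substituting into the one remaining equation that mentions U gives: node(zero,f(f(node(nil,n,zero),6),f(node(nil,n,zero),6)),node(W,n,f(nil,X1))) = node(zero,Y,T). Substituting into the earlier binding gives M := f(f(node(nil,n,zero),6),f(node(nil,n,zero),6)).
Bind N := g(T,6); no other remaining equation mentions N.
Decompose node/3: zero = zero,  f(f(node(nil,n,zero),6),f(node(nil,n,zero),6)) = Y,  node(W,n,f(nil,X1)) = T.
Delete trivial equation zero = zero.
Bind Y := f(f(node(nil,n,zero),6),f(node(nil,n,zero),6)); no other remaining equation mentions Y.
Bind T := node(W,n,f(nil,X1)); no other remaining equation mentions T. Substituting into the earlier binding gives N := g(node(W,n,f(nil,X1)),6).
Decompose node/3: Y1 = W,  X1 = f(n,X1),  Y1 = 6.
Bind Y1 := W; substituting into the one remaining equation that mentions Y1 gives: W = 6.
Occurs check fails: X1 occurs in f(n,X1); the equation X1 = f(n,X1) has no finite solution.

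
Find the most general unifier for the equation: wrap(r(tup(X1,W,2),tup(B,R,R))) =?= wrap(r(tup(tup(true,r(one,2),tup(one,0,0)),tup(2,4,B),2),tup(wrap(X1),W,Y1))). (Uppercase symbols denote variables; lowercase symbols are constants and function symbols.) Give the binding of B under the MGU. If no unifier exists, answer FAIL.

wrap(tup(true,r(one,2),tup(one,0,0)))

Decompose wrap/1: r(tup(X1,W,2),tup(B,R,R)) =?= r(tup(tup(true,r(one,2),tup(one,0,0)),tup(2,4,B),2),tup(wrap(X1),W,Y1)).
Decompose r/2: tup(X1,W,2) =?= tup(tup(true,r(one,2),tup(one,0,0)),tup(2,4,B),2),  tup(B,R,R) =?= tup(wrap(X1),W,Y1).
Decompose tup/3: X1 =?= tup(true,r(one,2),tup(one,0,0)),  W =?= tup(2,4,B),  2 =?= 2.
Bind X1 := tup(true,r(one,2),tup(one,0,0)); substituting into the one remaining equation that mentions X1 gives: tup(B,R,R) =?= tup(wrap(tup(true,r(one,2),tup(one,0,0))),W,Y1).
Bind W := tup(2,4,B); substituting into the one remaining equation that mentions W gives: tup(B,R,R) =?= tup(wrap(tup(true,r(one,2),tup(one,0,0))),tup(2,4,B),Y1).
Delete trivial equation 2 =?= 2.
Decompose tup/3: B =?= wrap(tup(true,r(one,2),tup(one,0,0))),  R =?= tup(2,4,B),  R =?= Y1.
Bind B := wrap(tup(true,r(one,2),tup(one,0,0))); substituting into the one remaining equation that mentions B gives: R =?= tup(2,4,wrap(tup(true,r(one,2),tup(one,0,0)))). Substituting into the earlier binding gives W := tup(2,4,wrap(tup(true,r(one,2),tup(one,0,0)))).
Bind R := tup(2,4,wrap(tup(true,r(one,2),tup(one,0,0)))); substituting into the remaining equation gives: tup(2,4,wrap(tup(true,r(one,2),tup(one,0,0)))) =?= Y1.
Bind Y1 := tup(2,4,wrap(tup(true,r(one,2),tup(one,0,0)))).
MGU = { X1 -> tup(true,r(one,2),tup(one,0,0)), W -> tup(2,4,wrap(tup(true,r(one,2),tup(one,0,0)))), B -> wrap(tup(true,r(one,2),tup(one,0,0))), R -> tup(2,4,wrap(tup(true,r(one,2),tup(one,0,0)))), Y1 -> tup(2,4,wrap(tup(true,r(one,2),tup(one,0,0)))) }, so B -> wrap(tup(true,r(one,2),tup(one,0,0))).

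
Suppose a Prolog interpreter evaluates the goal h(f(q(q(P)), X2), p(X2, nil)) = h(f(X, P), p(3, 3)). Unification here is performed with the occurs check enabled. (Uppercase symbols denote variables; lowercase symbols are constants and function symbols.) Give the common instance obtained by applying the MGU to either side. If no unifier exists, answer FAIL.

FAIL

Decompose h/2: f(q(q(P)), X2) = f(X, P),  p(X2, nil) = p(3, 3).
Decompose f/2: q(q(P)) = X,  X2 = P.
Bind X := q(q(P)); no other remaining equation mentions X.
Bind X2 := P; substituting into the remaining equation gives: p(P, nil) = p(3, 3).
Decompose p/2: P = 3,  nil = 3.
Bind P := 3; no other remaining equation mentions P. Substituting into the earlier bindings gives X := q(q(3)), X2 := 3.
Clash: constants nil and 3 differ; no unifier exists.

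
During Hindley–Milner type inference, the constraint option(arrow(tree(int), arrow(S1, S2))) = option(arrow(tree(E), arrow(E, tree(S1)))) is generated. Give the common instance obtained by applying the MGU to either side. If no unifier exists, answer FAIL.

option(arrow(tree(int), arrow(int, tree(int))))

Decompose option/1: arrow(tree(int), arrow(S1, S2)) = arrow(tree(E), arrow(E, tree(S1))).
Decompose arrow/2: tree(int) = tree(E),  arrow(S1, S2) = arrow(E, tree(S1)).
Decompose tree/1: int = E.
Bind E := int; substituting into the remaining equation gives: arrow(S1, S2) = arrow(int, tree(S1)).
Decompose arrow/2: S1 = int,  S2 = tree(S1).
Bind S1 := int; substituting into the remaining equation gives: S2 = tree(int).
Bind S2 := tree(int).
Applying the MGU to either side gives option(arrow(tree(int), arrow(int, tree(int)))).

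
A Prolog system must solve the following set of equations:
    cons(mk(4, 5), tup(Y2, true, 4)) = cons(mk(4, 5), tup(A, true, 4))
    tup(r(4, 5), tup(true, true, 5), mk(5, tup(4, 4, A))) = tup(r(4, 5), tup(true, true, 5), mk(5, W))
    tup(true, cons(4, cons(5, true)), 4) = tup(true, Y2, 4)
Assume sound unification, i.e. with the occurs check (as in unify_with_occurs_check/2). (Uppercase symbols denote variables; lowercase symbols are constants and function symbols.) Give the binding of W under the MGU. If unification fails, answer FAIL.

tup(4, 4, cons(4, cons(5, true)))

Decompose cons/2: mk(4, 5) = mk(4, 5),  tup(Y2, true, 4) = tup(A, true, 4).
Delete trivial equation mk(4, 5) = mk(4, 5).
Decompose tup/3: Y2 = A,  true = true,  4 = 4.
Bind Y2 := A; substituting into the one remaining equation that mentions Y2 gives: tup(true, cons(4, cons(5, true)), 4) = tup(true, A, 4).
Delete trivial equation true = true.
Delete trivial equation 4 = 4.
Decompose tup/3: r(4, 5) = r(4, 5),  tup(true, true, 5) = tup(true, true, 5),  mk(5, tup(4, 4, A)) = mk(5, W).
Delete trivial equation r(4, 5) = r(4, 5).
Delete trivial equation tup(true, true, 5) = tup(true, true, 5).
Decompose mk/2: 5 = 5,  tup(4, 4, A) = W.
Delete trivial equation 5 = 5.
Bind W := tup(4, 4, A); no other remaining equation mentions W.
Decompose tup/3: true = true,  cons(4, cons(5, true)) = A,  4 = 4.
Delete trivial equation true = true.
Bind A := cons(4, cons(5, true)); no other remaining equation mentions A. Substituting into the earlier bindings gives Y2 := cons(4, cons(5, true)), W := tup(4, 4, cons(4, cons(5, true))).
Delete trivial equation 4 = 4.
MGU = { Y2 ↦ cons(4, cons(5, true)), W ↦ tup(4, 4, cons(4, cons(5, true))), A ↦ cons(4, cons(5, true)) }, so W ↦ tup(4, 4, cons(4, cons(5, true))).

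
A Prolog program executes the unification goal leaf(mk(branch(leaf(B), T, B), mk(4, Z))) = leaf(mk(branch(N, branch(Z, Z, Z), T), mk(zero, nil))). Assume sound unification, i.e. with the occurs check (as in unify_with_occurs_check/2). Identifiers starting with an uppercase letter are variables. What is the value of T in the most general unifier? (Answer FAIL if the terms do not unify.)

FAIL

Decompose leaf/1: mk(branch(leaf(B), T, B), mk(4, Z)) = mk(branch(N, branch(Z, Z, Z), T), mk(zero, nil)).
Decompose mk/2: branch(leaf(B), T, B) = branch(N, branch(Z, Z, Z), T),  mk(4, Z) = mk(zero, nil).
Decompose branch/3: leaf(B) = N,  T = branch(Z, Z, Z),  B = T.
Bind N := leaf(B); no other remaining equation mentions N.
Bind T := branch(Z, Z, Z); substituting into the one remaining equation that mentions T gives: B = branch(Z, Z, Z).
Bind B := branch(Z, Z, Z); no other remaining equation mentions B. Substituting into the earlier binding gives N := leaf(branch(Z, Z, Z)).
Decompose mk/2: 4 = zero,  Z = nil.
Clash: constants 4 and zero differ; no unifier exists.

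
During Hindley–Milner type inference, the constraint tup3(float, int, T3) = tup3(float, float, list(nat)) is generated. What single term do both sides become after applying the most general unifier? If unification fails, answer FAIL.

Decompose tup3/3: float = float,  int = float,  T3 = list(nat).
Delete trivial equation float = float.
Clash: constants int and float differ; no unifier exists.

FAIL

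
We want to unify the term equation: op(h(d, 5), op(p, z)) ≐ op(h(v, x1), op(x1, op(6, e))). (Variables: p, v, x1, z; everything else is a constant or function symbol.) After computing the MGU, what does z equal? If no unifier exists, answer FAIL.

Decompose op/2: h(d, 5) ≐ h(v, x1),  op(p, z) ≐ op(x1, op(6, e)).
Decompose h/2: d ≐ v,  5 ≐ x1.
Bind v := d; no other remaining equation mentions v.
Bind x1 := 5; substituting into the remaining equation gives: op(p, z) ≐ op(5, op(6, e)).
Decompose op/2: p ≐ 5,  z ≐ op(6, e).
Bind p := 5; no other remaining equation mentions p.
Bind z := op(6, e).
MGU = { v -> d, x1 -> 5, p -> 5, z -> op(6, e) }, so z -> op(6, e).

op(6, e)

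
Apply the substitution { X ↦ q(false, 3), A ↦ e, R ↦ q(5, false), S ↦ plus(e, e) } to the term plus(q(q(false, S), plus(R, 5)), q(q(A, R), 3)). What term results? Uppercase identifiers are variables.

plus(q(q(false, plus(e, e)), plus(q(5, false), 5)), q(q(e, q(5, false)), 3))

Replace each occurrence of A with e.
Replace each occurrence of R with q(5, false).
Replace each occurrence of S with plus(e, e).
Result: plus(q(q(false, plus(e, e)), plus(q(5, false), 5)), q(q(e, q(5, false)), 3)).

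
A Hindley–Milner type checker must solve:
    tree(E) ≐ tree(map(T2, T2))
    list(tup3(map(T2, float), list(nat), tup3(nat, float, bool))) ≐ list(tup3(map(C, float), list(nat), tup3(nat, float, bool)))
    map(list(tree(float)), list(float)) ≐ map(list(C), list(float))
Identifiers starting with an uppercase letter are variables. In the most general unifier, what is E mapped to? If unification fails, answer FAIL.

map(tree(float), tree(float))

Decompose tree/1: E ≐ map(T2, T2).
Bind E := map(T2, T2); no other remaining equation mentions E.
Decompose list/1: tup3(map(T2, float), list(nat), tup3(nat, float, bool)) ≐ tup3(map(C, float), list(nat), tup3(nat, float, bool)).
Decompose tup3/3: map(T2, float) ≐ map(C, float),  list(nat) ≐ list(nat),  tup3(nat, float, bool) ≐ tup3(nat, float, bool).
Decompose map/2: T2 ≐ C,  float ≐ float.
Bind T2 := C; no other remaining equation mentions T2. Substituting into the earlier binding gives E := map(C, C).
Delete trivial equation float ≐ float.
Delete trivial equation list(nat) ≐ list(nat).
Delete trivial equation tup3(nat, float, bool) ≐ tup3(nat, float, bool).
Decompose map/2: list(tree(float)) ≐ list(C),  list(float) ≐ list(float).
Decompose list/1: tree(float) ≐ C.
Bind C := tree(float); no other remaining equation mentions C. Substituting into the earlier bindings gives E := map(tree(float), tree(float)), T2 := tree(float).
Delete trivial equation list(float) ≐ list(float).
MGU = { E ↦ map(tree(float), tree(float)), T2 ↦ tree(float), C ↦ tree(float) }, so E ↦ map(tree(float), tree(float)).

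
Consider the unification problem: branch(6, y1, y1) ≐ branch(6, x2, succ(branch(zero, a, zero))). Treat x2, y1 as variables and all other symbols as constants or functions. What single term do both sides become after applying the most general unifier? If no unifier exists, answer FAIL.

branch(6, succ(branch(zero, a, zero)), succ(branch(zero, a, zero)))

Decompose branch/3: 6 ≐ 6,  y1 ≐ x2,  y1 ≐ succ(branch(zero, a, zero)).
Delete trivial equation 6 ≐ 6.
Bind y1 := x2; substituting into the remaining equation gives: x2 ≐ succ(branch(zero, a, zero)).
Bind x2 := succ(branch(zero, a, zero)). Substituting into the earlier binding gives y1 := succ(branch(zero, a, zero)).
Applying the MGU to either side gives branch(6, succ(branch(zero, a, zero)), succ(branch(zero, a, zero))).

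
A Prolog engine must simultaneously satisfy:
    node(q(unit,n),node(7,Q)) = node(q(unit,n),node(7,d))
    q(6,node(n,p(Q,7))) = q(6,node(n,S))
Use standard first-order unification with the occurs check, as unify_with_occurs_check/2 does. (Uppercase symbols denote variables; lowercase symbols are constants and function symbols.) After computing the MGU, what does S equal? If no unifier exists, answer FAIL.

p(d,7)

Decompose node/2: q(unit,n) = q(unit,n),  node(7,Q) = node(7,d).
Delete trivial equation q(unit,n) = q(unit,n).
Decompose node/2: 7 = 7,  Q = d.
Delete trivial equation 7 = 7.
Bind Q := d; substituting into the remaining equation gives: q(6,node(n,p(d,7))) = q(6,node(n,S)).
Decompose q/2: 6 = 6,  node(n,p(d,7)) = node(n,S).
Delete trivial equation 6 = 6.
Decompose node/2: n = n,  p(d,7) = S.
Delete trivial equation n = n.
Bind S := p(d,7).
MGU = { Q -> d, S -> p(d,7) }, so S -> p(d,7).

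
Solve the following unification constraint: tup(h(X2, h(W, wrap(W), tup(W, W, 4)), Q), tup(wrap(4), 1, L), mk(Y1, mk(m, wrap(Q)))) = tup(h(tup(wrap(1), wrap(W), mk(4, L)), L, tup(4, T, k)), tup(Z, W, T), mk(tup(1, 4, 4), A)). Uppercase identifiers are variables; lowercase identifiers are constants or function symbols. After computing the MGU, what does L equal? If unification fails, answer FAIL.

h(1, wrap(1), tup(1, 1, 4))

Decompose tup/3: h(X2, h(W, wrap(W), tup(W, W, 4)), Q) = h(tup(wrap(1), wrap(W), mk(4, L)), L, tup(4, T, k)),  tup(wrap(4), 1, L) = tup(Z, W, T),  mk(Y1, mk(m, wrap(Q))) = mk(tup(1, 4, 4), A).
Decompose h/3: X2 = tup(wrap(1), wrap(W), mk(4, L)),  h(W, wrap(W), tup(W, W, 4)) = L,  Q = tup(4, T, k).
Bind X2 := tup(wrap(1), wrap(W), mk(4, L)); no other remaining equation mentions X2.
Bind L := h(W, wrap(W), tup(W, W, 4)); substituting into the one remaining equation that mentions L gives: tup(wrap(4), 1, h(W, wrap(W), tup(W, W, 4))) = tup(Z, W, T). Substituting into the earlier binding gives X2 := tup(wrap(1), wrap(W), mk(4, h(W, wrap(W), tup(W, W, 4)))).
Bind Q := tup(4, T, k); substituting into the one remaining equation that mentions Q gives: mk(Y1, mk(m, wrap(tup(4, T, k)))) = mk(tup(1, 4, 4), A).
Decompose tup/3: wrap(4) = Z,  1 = W,  h(W, wrap(W), tup(W, W, 4)) = T.
Bind Z := wrap(4); no other remaining equation mentions Z.
Bind W := 1; substituting into the one remaining equation that mentions W gives: h(1, wrap(1), tup(1, 1, 4)) = T. Substituting into the earlier bindings gives X2 := tup(wrap(1), wrap(1), mk(4, h(1, wrap(1), tup(1, 1, 4)))), L := h(1, wrap(1), tup(1, 1, 4)).
Bind T := h(1, wrap(1), tup(1, 1, 4)); substituting into the remaining equation gives: mk(Y1, mk(m, wrap(tup(4, h(1, wrap(1), tup(1, 1, 4)), k)))) = mk(tup(1, 4, 4), A). Substituting into the earlier binding gives Q := tup(4, h(1, wrap(1), tup(1, 1, 4)), k).
Decompose mk/2: Y1 = tup(1, 4, 4),  mk(m, wrap(tup(4, h(1, wrap(1), tup(1, 1, 4)), k))) = A.
Bind Y1 := tup(1, 4, 4); no other remaining equation mentions Y1.
Bind A := mk(m, wrap(tup(4, h(1, wrap(1), tup(1, 1, 4)), k))).
MGU = { X2 ↦ tup(wrap(1), wrap(1), mk(4, h(1, wrap(1), tup(1, 1, 4)))), L ↦ h(1, wrap(1), tup(1, 1, 4)), Q ↦ tup(4, h(1, wrap(1), tup(1, 1, 4)), k), Z ↦ wrap(4), W ↦ 1, T ↦ h(1, wrap(1), tup(1, 1, 4)), Y1 ↦ tup(1, 4, 4), A ↦ mk(m, wrap(tup(4, h(1, wrap(1), tup(1, 1, 4)), k))) }, so L ↦ h(1, wrap(1), tup(1, 1, 4)).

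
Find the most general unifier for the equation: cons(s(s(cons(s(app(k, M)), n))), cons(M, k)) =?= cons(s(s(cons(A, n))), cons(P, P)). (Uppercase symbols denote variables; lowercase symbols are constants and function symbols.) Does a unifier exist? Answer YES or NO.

Decompose cons/2: s(s(cons(s(app(k, M)), n))) =?= s(s(cons(A, n))),  cons(M, k) =?= cons(P, P).
Decompose s/1: s(cons(s(app(k, M)), n)) =?= s(cons(A, n)).
Decompose s/1: cons(s(app(k, M)), n) =?= cons(A, n).
Decompose cons/2: s(app(k, M)) =?= A,  n =?= n.
Bind A := s(app(k, M)); no other remaining equation mentions A.
Delete trivial equation n =?= n.
Decompose cons/2: M =?= P,  k =?= P.
Bind M := P; no other remaining equation mentions M. Substituting into the earlier binding gives A := s(app(k, P)).
Bind P := k. Substituting into the earlier bindings gives A := s(app(k, k)), M := k.
No equations remain and no clash or occurs-check failure arose, so a unifier exists.

YES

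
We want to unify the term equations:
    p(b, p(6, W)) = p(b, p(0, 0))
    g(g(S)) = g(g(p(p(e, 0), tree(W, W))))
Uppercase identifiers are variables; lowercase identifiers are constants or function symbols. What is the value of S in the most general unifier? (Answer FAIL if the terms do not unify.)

Decompose p/2: b = b,  p(6, W) = p(0, 0).
Delete trivial equation b = b.
Decompose p/2: 6 = 0,  W = 0.
Clash: constants 6 and 0 differ; no unifier exists.

FAIL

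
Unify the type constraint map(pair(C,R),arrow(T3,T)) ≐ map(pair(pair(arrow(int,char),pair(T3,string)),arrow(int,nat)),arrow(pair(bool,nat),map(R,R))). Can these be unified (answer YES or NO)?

YES

Decompose map/2: pair(C,R) ≐ pair(pair(arrow(int,char),pair(T3,string)),arrow(int,nat)),  arrow(T3,T) ≐ arrow(pair(bool,nat),map(R,R)).
Decompose pair/2: C ≐ pair(arrow(int,char),pair(T3,string)),  R ≐ arrow(int,nat).
Bind C := pair(arrow(int,char),pair(T3,string)); no other remaining equation mentions C.
Bind R := arrow(int,nat); substituting into the remaining equation gives: arrow(T3,T) ≐ arrow(pair(bool,nat),map(arrow(int,nat),arrow(int,nat))).
Decompose arrow/2: T3 ≐ pair(bool,nat),  T ≐ map(arrow(int,nat),arrow(int,nat)).
Bind T3 := pair(bool,nat); no other remaining equation mentions T3. Substituting into the earlier binding gives C := pair(arrow(int,char),pair(pair(bool,nat),string)).
Bind T := map(arrow(int,nat),arrow(int,nat)).
No equations remain and no clash or occurs-check failure arose, so a unifier exists.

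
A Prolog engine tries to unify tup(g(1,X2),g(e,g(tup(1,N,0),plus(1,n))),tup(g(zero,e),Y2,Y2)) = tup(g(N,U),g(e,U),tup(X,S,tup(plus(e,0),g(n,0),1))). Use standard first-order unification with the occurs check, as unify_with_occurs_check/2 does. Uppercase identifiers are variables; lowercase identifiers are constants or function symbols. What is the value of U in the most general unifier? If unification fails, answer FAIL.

Decompose tup/3: g(1,X2) = g(N,U),  g(e,g(tup(1,N,0),plus(1,n))) = g(e,U),  tup(g(zero,e),Y2,Y2) = tup(X,S,tup(plus(e,0),g(n,0),1)).
Decompose g/2: 1 = N,  X2 = U.
Bind N := 1; substituting into the one remaining equation that mentions N gives: g(e,g(tup(1,1,0),plus(1,n))) = g(e,U).
Bind X2 := U; no other remaining equation mentions X2.
Decompose g/2: e = e,  g(tup(1,1,0),plus(1,n)) = U.
Delete trivial equation e = e.
Bind U := g(tup(1,1,0),plus(1,n)); no other remaining equation mentions U. Substituting into the earlier binding gives X2 := g(tup(1,1,0),plus(1,n)).
Decompose tup/3: g(zero,e) = X,  Y2 = S,  Y2 = tup(plus(e,0),g(n,0),1).
Bind X := g(zero,e); no other remaining equation mentions X.
Bind Y2 := S; substituting into the remaining equation gives: S = tup(plus(e,0),g(n,0),1).
Bind S := tup(plus(e,0),g(n,0),1). Substituting into the earlier binding gives Y2 := tup(plus(e,0),g(n,0),1).
MGU = { N -> 1, X2 -> g(tup(1,1,0),plus(1,n)), U -> g(tup(1,1,0),plus(1,n)), X -> g(zero,e), Y2 -> tup(plus(e,0),g(n,0),1), S -> tup(plus(e,0),g(n,0),1) }, so U -> g(tup(1,1,0),plus(1,n)).

g(tup(1,1,0),plus(1,n))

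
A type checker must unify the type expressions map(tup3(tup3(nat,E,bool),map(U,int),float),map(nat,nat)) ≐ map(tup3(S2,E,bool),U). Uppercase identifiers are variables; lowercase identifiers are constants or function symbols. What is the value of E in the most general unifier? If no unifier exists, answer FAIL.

Decompose map/2: tup3(tup3(nat,E,bool),map(U,int),float) ≐ tup3(S2,E,bool),  map(nat,nat) ≐ U.
Decompose tup3/3: tup3(nat,E,bool) ≐ S2,  map(U,int) ≐ E,  float ≐ bool.
Bind S2 := tup3(nat,E,bool); no other remaining equation mentions S2.
Bind E := map(U,int); no other remaining equation mentions E. Substituting into the earlier binding gives S2 := tup3(nat,map(U,int),bool).
Clash: constants float and bool differ; no unifier exists.

FAIL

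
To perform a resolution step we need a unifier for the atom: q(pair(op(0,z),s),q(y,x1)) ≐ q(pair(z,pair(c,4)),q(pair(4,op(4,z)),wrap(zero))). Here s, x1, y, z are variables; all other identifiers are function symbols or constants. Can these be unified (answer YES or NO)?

NO

Decompose q/2: pair(op(0,z),s) ≐ pair(z,pair(c,4)),  q(y,x1) ≐ q(pair(4,op(4,z)),wrap(zero)).
Decompose pair/2: op(0,z) ≐ z,  s ≐ pair(c,4).
Occurs check fails: z occurs in op(0,z); the equation z ≐ op(0,z) has no finite solution.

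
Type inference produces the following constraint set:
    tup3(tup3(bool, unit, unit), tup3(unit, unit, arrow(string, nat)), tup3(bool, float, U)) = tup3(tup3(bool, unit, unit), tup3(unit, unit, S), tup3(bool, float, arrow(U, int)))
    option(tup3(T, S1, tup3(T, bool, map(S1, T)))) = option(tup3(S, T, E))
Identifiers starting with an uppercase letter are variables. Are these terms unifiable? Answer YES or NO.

Decompose tup3/3: tup3(bool, unit, unit) = tup3(bool, unit, unit),  tup3(unit, unit, arrow(string, nat)) = tup3(unit, unit, S),  tup3(bool, float, U) = tup3(bool, float, arrow(U, int)).
Delete trivial equation tup3(bool, unit, unit) = tup3(bool, unit, unit).
Decompose tup3/3: unit = unit,  unit = unit,  arrow(string, nat) = S.
Delete trivial equation unit = unit.
Delete trivial equation unit = unit.
Bind S := arrow(string, nat); substituting into the one remaining equation that mentions S gives: option(tup3(T, S1, tup3(T, bool, map(S1, T)))) = option(tup3(arrow(string, nat), T, E)).
Decompose tup3/3: bool = bool,  float = float,  U = arrow(U, int).
Delete trivial equation bool = bool.
Delete trivial equation float = float.
Occurs check fails: U occurs in arrow(U, int); the equation U = arrow(U, int) has no finite solution.

NO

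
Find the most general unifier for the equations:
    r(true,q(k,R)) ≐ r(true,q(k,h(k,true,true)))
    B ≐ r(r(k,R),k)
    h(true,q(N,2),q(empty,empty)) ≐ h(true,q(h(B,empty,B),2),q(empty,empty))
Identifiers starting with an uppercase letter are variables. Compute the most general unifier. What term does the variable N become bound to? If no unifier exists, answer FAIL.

h(r(r(k,h(k,true,true)),k),empty,r(r(k,h(k,true,true)),k))

Decompose r/2: true ≐ true,  q(k,R) ≐ q(k,h(k,true,true)).
Delete trivial equation true ≐ true.
Decompose q/2: k ≐ k,  R ≐ h(k,true,true).
Delete trivial equation k ≐ k.
Bind R := h(k,true,true); substituting into the one remaining equation that mentions R gives: B ≐ r(r(k,h(k,true,true)),k).
Bind B := r(r(k,h(k,true,true)),k); substituting into the remaining equation gives: h(true,q(N,2),q(empty,empty)) ≐ h(true,q(h(r(r(k,h(k,true,true)),k),empty,r(r(k,h(k,true,true)),k)),2),q(empty,empty)).
Decompose h/3: true ≐ true,  q(N,2) ≐ q(h(r(r(k,h(k,true,true)),k),empty,r(r(k,h(k,true,true)),k)),2),  q(empty,empty) ≐ q(empty,empty).
Delete trivial equation true ≐ true.
Decompose q/2: N ≐ h(r(r(k,h(k,true,true)),k),empty,r(r(k,h(k,true,true)),k)),  2 ≐ 2.
Bind N := h(r(r(k,h(k,true,true)),k),empty,r(r(k,h(k,true,true)),k)); no other remaining equation mentions N.
Delete trivial equation 2 ≐ 2.
Delete trivial equation q(empty,empty) ≐ q(empty,empty).
MGU = { R -> h(k,true,true), B -> r(r(k,h(k,true,true)),k), N -> h(r(r(k,h(k,true,true)),k),empty,r(r(k,h(k,true,true)),k)) }, so N -> h(r(r(k,h(k,true,true)),k),empty,r(r(k,h(k,true,true)),k)).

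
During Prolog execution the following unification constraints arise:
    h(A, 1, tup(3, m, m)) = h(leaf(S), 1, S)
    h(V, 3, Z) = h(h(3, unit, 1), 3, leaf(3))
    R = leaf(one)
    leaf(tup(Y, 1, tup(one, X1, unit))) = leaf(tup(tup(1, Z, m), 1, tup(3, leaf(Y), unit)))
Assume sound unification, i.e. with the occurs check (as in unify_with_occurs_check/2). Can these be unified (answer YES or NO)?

Decompose h/3: A = leaf(S),  1 = 1,  tup(3, m, m) = S.
Bind A := leaf(S); no other remaining equation mentions A.
Delete trivial equation 1 = 1.
Bind S := tup(3, m, m); no other remaining equation mentions S. Substituting into the earlier binding gives A := leaf(tup(3, m, m)).
Decompose h/3: V = h(3, unit, 1),  3 = 3,  Z = leaf(3).
Bind V := h(3, unit, 1); no other remaining equation mentions V.
Delete trivial equation 3 = 3.
Bind Z := leaf(3); substituting into the one remaining equation that mentions Z gives: leaf(tup(Y, 1, tup(one, X1, unit))) = leaf(tup(tup(1, leaf(3), m), 1, tup(3, leaf(Y), unit))).
Bind R := leaf(one); no other remaining equation mentions R.
Decompose leaf/1: tup(Y, 1, tup(one, X1, unit)) = tup(tup(1, leaf(3), m), 1, tup(3, leaf(Y), unit)).
Decompose tup/3: Y = tup(1, leaf(3), m),  1 = 1,  tup(one, X1, unit) = tup(3, leaf(Y), unit).
Bind Y := tup(1, leaf(3), m); substituting into the one remaining equation that mentions Y gives: tup(one, X1, unit) = tup(3, leaf(tup(1, leaf(3), m)), unit).
Delete trivial equation 1 = 1.
Decompose tup/3: one = 3,  X1 = leaf(tup(1, leaf(3), m)),  unit = unit.
Clash: constants one and 3 differ; no unifier exists.

NO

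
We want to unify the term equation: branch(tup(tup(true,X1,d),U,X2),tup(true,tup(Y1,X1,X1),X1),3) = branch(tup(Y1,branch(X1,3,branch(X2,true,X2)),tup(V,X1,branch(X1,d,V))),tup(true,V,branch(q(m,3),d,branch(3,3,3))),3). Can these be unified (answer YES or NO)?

Decompose branch/3: tup(tup(true,X1,d),U,X2) = tup(Y1,branch(X1,3,branch(X2,true,X2)),tup(V,X1,branch(X1,d,V))),  tup(true,tup(Y1,X1,X1),X1) = tup(true,V,branch(q(m,3),d,branch(3,3,3))),  3 = 3.
Decompose tup/3: tup(true,X1,d) = Y1,  U = branch(X1,3,branch(X2,true,X2)),  X2 = tup(V,X1,branch(X1,d,V)).
Bind Y1 := tup(true,X1,d); substituting into the one remaining equation that mentions Y1 gives: tup(true,tup(tup(true,X1,d),X1,X1),X1) = tup(true,V,branch(q(m,3),d,branch(3,3,3))).
Bind U := branch(X1,3,branch(X2,true,X2)); no other remaining equation mentions U.
Bind X2 := tup(V,X1,branch(X1,d,V)); no other remaining equation mentions X2. Substituting into the earlier binding gives U := branch(X1,3,branch(tup(V,X1,branch(X1,d,V)),true,tup(V,X1,branch(X1,d,V)))).
Decompose tup/3: true = true,  tup(tup(true,X1,d),X1,X1) = V,  X1 = branch(q(m,3),d,branch(3,3,3)).
Delete trivial equation true = true.
Bind V := tup(tup(true,X1,d),X1,X1); no other remaining equation mentions V. Substituting into the earlier bindings gives U := branch(X1,3,branch(tup(tup(tup(true,X1,d),X1,X1),X1,branch(X1,d,tup(tup(true,X1,d),X1,X1))),true,tup(tup(tup(true,X1,d),X1,X1),X1,branch(X1,d,tup(tup(true,X1,d),X1,X1))))), X2 := tup(tup(tup(true,X1,d),X1,X1),X1,branch(X1,d,tup(tup(true,X1,d),X1,X1))).
Bind X1 := branch(q(m,3),d,branch(3,3,3)); no other remaining equation mentions X1. Substituting into the earlier bindings gives Y1 := tup(true,branch(q(m,3),d,branch(3,3,3)),d), U := branch(branch(q(m,3),d,branch(3,3,3)),3,branch(tup(tup(tup(true,branch(q(m,3),d,branch(3,3,3)),d),branch(q(m,3),d,branch(3,3,3)),branch(q(m,3),d,branch(3,3,3))),branch(q(m,3),d,branch(3,3,3)),branch(branch(q(m,3),d,branch(3,3,3)),d,tup(tup(true,branch(q(m,3),d,branch(3,3,3)),d),branch(q(m,3),d,branch(3,3,3)),branch(q(m,3),d,branch(3,3,3))))),true,tup(tup(tup(true,branch(q(m,3),d,branch(3,3,3)),d),branch(q(m,3),d,branch(3,3,3)),branch(q(m,3),d,branch(3,3,3))),branch(q(m,3),d,branch(3,3,3)),branch(branch(q(m,3),d,branch(3,3,3)),d,tup(tup(true,branch(q(m,3),d,branch(3,3,3)),d),branch(q(m,3),d,branch(3,3,3)),branch(q(m,3),d,branch(3,3,3))))))), X2 := tup(tup(tup(true,branch(q(m,3),d,branch(3,3,3)),d),branch(q(m,3),d,branch(3,3,3)),branch(q(m,3),d,branch(3,3,3))),branch(q(m,3),d,branch(3,3,3)),branch(branch(q(m,3),d,branch(3,3,3)),d,tup(tup(true,branch(q(m,3),d,branch(3,3,3)),d),branch(q(m,3),d,branch(3,3,3)),branch(q(m,3),d,branch(3,3,3))))), V := tup(tup(true,branch(q(m,3),d,branch(3,3,3)),d),branch(q(m,3),d,branch(3,3,3)),branch(q(m,3),d,branch(3,3,3))).
Delete trivial equation 3 = 3.
No equations remain and no clash or occurs-check failure arose, so a unifier exists.

YES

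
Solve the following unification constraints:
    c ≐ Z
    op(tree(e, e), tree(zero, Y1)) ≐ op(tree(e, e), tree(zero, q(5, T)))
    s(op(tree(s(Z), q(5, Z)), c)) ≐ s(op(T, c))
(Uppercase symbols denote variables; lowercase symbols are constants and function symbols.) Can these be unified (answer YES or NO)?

Bind Z := c; substituting into the one remaining equation that mentions Z gives: s(op(tree(s(c), q(5, c)), c)) ≐ s(op(T, c)).
Decompose op/2: tree(e, e) ≐ tree(e, e),  tree(zero, Y1) ≐ tree(zero, q(5, T)).
Delete trivial equation tree(e, e) ≐ tree(e, e).
Decompose tree/2: zero ≐ zero,  Y1 ≐ q(5, T).
Delete trivial equation zero ≐ zero.
Bind Y1 := q(5, T); no other remaining equation mentions Y1.
Decompose s/1: op(tree(s(c), q(5, c)), c) ≐ op(T, c).
Decompose op/2: tree(s(c), q(5, c)) ≐ T,  c ≐ c.
Bind T := tree(s(c), q(5, c)); no other remaining equation mentions T. Substituting into the earlier binding gives Y1 := q(5, tree(s(c), q(5, c))).
Delete trivial equation c ≐ c.
No equations remain and no clash or occurs-check failure arose, so a unifier exists.

YES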